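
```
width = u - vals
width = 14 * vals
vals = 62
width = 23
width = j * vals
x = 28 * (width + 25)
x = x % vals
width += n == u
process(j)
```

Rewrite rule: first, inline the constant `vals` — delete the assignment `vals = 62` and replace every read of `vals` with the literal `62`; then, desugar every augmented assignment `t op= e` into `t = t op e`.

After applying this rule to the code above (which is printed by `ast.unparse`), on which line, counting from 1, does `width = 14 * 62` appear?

2

Transformed code:
width = u - 62
width = 14 * 62
width = 23
width = j * 62
x = 28 * (width + 25)
x = x % 62
width = width + (n == u)
process(j)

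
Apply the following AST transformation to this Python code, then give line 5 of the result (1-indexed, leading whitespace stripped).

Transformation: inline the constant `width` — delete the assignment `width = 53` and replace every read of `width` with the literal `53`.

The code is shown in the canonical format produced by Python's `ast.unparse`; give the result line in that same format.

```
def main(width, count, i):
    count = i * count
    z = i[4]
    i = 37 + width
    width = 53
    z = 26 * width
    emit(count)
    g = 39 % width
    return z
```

Transformed code:
def main(width, count, i):
    count = i * count
    z = i[4]
    i = 37 + 53
    z = 26 * 53
    emit(count)
    g = 39 % 53
    return z

z = 26 * 53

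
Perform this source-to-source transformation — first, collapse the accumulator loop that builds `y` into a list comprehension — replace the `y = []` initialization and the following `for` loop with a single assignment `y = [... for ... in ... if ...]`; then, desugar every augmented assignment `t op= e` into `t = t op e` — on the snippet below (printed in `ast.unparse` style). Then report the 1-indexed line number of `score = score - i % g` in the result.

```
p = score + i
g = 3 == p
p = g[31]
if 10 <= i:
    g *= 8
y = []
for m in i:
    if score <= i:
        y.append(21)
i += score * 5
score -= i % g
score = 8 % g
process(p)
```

Transformed code:
p = score + i
g = 3 == p
p = g[31]
if 10 <= i:
    g = g * 8
y = [21 for m in i if score <= i]
i = i + score * 5
score = score - i % g
score = 8 % g
process(p)

8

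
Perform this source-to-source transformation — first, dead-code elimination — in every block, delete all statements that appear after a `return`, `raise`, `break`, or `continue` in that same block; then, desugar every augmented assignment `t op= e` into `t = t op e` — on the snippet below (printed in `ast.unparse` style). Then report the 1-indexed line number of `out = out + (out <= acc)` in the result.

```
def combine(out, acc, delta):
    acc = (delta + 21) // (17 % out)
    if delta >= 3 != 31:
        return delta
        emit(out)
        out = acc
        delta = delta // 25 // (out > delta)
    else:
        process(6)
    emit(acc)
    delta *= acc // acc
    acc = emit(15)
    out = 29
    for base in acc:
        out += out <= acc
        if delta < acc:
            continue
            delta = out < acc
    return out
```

12

Transformed code:
def combine(out, acc, delta):
    acc = (delta + 21) // (17 % out)
    if delta >= 3 != 31:
        return delta
    else:
        process(6)
    emit(acc)
    delta = delta * (acc // acc)
    acc = emit(15)
    out = 29
    for base in acc:
        out = out + (out <= acc)
        if delta < acc:
            continue
    return out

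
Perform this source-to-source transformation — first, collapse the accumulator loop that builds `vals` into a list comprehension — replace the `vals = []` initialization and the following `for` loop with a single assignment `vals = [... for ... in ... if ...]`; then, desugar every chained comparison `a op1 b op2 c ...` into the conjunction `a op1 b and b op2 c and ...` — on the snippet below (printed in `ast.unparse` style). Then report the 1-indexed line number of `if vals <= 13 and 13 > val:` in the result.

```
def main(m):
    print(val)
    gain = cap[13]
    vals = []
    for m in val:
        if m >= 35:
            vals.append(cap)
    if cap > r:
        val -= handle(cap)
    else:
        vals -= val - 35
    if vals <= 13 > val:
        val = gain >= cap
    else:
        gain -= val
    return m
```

Transformed code:
def main(m):
    print(val)
    gain = cap[13]
    vals = [cap for m in val if m >= 35]
    if cap > r:
        val -= handle(cap)
    else:
        vals -= val - 35
    if vals <= 13 and 13 > val:
        val = gain >= cap
    else:
        gain -= val
    return m

9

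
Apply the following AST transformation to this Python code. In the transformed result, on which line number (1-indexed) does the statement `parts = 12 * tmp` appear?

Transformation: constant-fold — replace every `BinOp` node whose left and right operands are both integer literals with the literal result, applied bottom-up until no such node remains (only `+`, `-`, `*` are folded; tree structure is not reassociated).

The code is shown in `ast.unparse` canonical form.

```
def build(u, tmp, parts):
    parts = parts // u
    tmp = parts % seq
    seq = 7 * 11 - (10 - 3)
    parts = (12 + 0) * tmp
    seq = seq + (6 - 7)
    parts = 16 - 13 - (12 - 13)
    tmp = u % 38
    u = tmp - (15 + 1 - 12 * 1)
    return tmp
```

5

Transformed code:
def build(u, tmp, parts):
    parts = parts // u
    tmp = parts % seq
    seq = 70
    parts = 12 * tmp
    seq = seq + -1
    parts = 4
    tmp = u % 38
    u = tmp - 4
    return tmp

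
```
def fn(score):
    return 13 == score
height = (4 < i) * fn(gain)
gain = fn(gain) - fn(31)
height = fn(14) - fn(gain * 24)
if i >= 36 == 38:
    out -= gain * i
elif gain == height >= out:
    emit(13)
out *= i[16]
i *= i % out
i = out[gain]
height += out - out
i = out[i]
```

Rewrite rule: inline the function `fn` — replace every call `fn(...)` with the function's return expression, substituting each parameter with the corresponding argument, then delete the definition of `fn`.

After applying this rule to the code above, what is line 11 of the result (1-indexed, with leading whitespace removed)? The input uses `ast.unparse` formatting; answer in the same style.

height += out - out

Transformed code:
height = (4 < i) * (13 == gain)
gain = (13 == gain) - (13 == 31)
height = (13 == 14) - (13 == gain * 24)
if i >= 36 == 38:
    out -= gain * i
elif gain == height >= out:
    emit(13)
out *= i[16]
i *= i % out
i = out[gain]
height += out - out
i = out[i]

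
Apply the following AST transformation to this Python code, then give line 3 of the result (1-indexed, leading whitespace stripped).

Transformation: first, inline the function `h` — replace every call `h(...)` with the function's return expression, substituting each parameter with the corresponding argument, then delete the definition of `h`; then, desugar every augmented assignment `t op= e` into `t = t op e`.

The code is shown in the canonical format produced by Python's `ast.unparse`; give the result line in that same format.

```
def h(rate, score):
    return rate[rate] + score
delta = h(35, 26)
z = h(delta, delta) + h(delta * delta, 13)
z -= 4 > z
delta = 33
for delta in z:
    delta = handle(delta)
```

z = z - (4 > z)

Transformed code:
delta = 35[35] + 26
z = delta[delta] + delta + ((delta * delta)[delta * delta] + 13)
z = z - (4 > z)
delta = 33
for delta in z:
    delta = handle(delta)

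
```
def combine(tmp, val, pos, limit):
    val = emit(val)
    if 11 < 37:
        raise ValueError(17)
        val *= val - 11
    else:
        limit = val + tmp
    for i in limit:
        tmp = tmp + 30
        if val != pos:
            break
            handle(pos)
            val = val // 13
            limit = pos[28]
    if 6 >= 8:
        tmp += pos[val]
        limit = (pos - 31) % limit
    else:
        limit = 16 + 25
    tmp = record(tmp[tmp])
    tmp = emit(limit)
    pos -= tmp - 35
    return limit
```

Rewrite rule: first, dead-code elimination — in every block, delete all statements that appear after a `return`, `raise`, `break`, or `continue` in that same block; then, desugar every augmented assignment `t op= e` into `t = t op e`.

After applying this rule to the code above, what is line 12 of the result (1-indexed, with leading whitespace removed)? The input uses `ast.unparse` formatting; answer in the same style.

tmp = tmp + pos[val]

Transformed code:
def combine(tmp, val, pos, limit):
    val = emit(val)
    if 11 < 37:
        raise ValueError(17)
    else:
        limit = val + tmp
    for i in limit:
        tmp = tmp + 30
        if val != pos:
            break
    if 6 >= 8:
        tmp = tmp + pos[val]
        limit = (pos - 31) % limit
    else:
        limit = 16 + 25
    tmp = record(tmp[tmp])
    tmp = emit(limit)
    pos = pos - (tmp - 35)
    return limit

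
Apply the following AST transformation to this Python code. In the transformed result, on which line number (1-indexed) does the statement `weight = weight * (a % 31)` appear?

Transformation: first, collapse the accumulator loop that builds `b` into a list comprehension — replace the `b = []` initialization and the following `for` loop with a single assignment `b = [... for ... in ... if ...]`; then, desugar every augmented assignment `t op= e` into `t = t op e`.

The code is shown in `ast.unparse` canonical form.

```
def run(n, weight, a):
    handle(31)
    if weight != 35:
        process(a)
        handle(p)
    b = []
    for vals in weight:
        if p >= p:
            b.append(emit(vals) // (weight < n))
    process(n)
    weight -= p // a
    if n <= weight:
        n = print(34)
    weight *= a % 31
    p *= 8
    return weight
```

Transformed code:
def run(n, weight, a):
    handle(31)
    if weight != 35:
        process(a)
        handle(p)
    b = [emit(vals) // (weight < n) for vals in weight if p >= p]
    process(n)
    weight = weight - p // a
    if n <= weight:
        n = print(34)
    weight = weight * (a % 31)
    p = p * 8
    return weight

11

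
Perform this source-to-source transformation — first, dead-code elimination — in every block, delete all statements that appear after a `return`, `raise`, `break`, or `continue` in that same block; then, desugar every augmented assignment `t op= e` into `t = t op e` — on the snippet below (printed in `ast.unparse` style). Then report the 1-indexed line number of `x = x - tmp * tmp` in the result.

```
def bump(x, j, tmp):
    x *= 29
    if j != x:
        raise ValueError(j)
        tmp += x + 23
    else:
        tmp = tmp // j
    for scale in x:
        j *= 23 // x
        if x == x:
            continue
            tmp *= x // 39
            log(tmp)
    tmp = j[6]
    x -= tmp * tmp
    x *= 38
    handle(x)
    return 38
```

12

Transformed code:
def bump(x, j, tmp):
    x = x * 29
    if j != x:
        raise ValueError(j)
    else:
        tmp = tmp // j
    for scale in x:
        j = j * (23 // x)
        if x == x:
            continue
    tmp = j[6]
    x = x - tmp * tmp
    x = x * 38
    handle(x)
    return 38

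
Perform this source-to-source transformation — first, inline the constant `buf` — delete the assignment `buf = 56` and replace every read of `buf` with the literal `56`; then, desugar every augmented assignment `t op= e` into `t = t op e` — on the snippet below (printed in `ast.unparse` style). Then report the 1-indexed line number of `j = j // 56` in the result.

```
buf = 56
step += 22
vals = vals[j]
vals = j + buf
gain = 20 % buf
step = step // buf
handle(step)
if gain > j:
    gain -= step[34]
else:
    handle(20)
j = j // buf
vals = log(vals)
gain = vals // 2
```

Transformed code:
step = step + 22
vals = vals[j]
vals = j + 56
gain = 20 % 56
step = step // 56
handle(step)
if gain > j:
    gain = gain - step[34]
else:
    handle(20)
j = j // 56
vals = log(vals)
gain = vals // 2

11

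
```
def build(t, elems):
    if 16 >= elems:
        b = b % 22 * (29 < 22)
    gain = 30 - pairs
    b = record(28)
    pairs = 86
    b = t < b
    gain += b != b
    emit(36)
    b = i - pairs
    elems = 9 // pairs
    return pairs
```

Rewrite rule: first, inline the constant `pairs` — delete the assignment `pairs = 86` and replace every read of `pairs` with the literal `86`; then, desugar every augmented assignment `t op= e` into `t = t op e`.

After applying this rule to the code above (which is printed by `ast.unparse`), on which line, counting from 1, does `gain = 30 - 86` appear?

4

Transformed code:
def build(t, elems):
    if 16 >= elems:
        b = b % 22 * (29 < 22)
    gain = 30 - 86
    b = record(28)
    b = t < b
    gain = gain + (b != b)
    emit(36)
    b = i - 86
    elems = 9 // 86
    return 86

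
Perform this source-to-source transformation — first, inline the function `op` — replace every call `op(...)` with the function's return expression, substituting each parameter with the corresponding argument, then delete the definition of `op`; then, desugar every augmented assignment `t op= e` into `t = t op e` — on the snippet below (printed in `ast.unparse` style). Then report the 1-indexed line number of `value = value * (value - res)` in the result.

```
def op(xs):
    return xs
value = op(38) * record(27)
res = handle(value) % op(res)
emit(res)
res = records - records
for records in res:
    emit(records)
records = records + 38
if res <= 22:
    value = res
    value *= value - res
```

10

Transformed code:
value = 38 * record(27)
res = handle(value) % res
emit(res)
res = records - records
for records in res:
    emit(records)
records = records + 38
if res <= 22:
    value = res
    value = value * (value - res)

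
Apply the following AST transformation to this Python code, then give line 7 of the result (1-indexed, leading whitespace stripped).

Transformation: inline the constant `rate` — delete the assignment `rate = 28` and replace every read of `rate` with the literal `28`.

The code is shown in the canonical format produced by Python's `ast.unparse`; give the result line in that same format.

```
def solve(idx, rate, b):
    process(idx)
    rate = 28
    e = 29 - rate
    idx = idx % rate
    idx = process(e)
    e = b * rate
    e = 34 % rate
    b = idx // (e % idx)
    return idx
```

e = 34 % 28

Transformed code:
def solve(idx, rate, b):
    process(idx)
    e = 29 - 28
    idx = idx % 28
    idx = process(e)
    e = b * 28
    e = 34 % 28
    b = idx // (e % idx)
    return idx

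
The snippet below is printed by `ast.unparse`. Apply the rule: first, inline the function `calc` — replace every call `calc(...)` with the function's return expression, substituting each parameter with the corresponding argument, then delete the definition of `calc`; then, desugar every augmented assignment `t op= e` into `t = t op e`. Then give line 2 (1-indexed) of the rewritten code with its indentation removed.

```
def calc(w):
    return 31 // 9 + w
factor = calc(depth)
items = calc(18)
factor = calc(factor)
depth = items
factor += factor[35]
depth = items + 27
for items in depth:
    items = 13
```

items = 31 // 9 + 18

Transformed code:
factor = 31 // 9 + depth
items = 31 // 9 + 18
factor = 31 // 9 + factor
depth = items
factor = factor + factor[35]
depth = items + 27
for items in depth:
    items = 13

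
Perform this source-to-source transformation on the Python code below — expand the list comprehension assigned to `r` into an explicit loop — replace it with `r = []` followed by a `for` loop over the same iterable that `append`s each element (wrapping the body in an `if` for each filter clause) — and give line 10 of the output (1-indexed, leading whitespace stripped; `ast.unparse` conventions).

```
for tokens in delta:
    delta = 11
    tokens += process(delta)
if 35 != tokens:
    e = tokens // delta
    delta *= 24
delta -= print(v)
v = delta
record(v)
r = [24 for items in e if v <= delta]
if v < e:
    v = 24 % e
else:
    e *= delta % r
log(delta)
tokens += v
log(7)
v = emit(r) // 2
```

r = []

Transformed code:
for tokens in delta:
    delta = 11
    tokens += process(delta)
if 35 != tokens:
    e = tokens // delta
    delta *= 24
delta -= print(v)
v = delta
record(v)
r = []
for items in e:
    if v <= delta:
        r.append(24)
if v < e:
    v = 24 % e
else:
    e *= delta % r
log(delta)
tokens += v
log(7)
v = emit(r) // 2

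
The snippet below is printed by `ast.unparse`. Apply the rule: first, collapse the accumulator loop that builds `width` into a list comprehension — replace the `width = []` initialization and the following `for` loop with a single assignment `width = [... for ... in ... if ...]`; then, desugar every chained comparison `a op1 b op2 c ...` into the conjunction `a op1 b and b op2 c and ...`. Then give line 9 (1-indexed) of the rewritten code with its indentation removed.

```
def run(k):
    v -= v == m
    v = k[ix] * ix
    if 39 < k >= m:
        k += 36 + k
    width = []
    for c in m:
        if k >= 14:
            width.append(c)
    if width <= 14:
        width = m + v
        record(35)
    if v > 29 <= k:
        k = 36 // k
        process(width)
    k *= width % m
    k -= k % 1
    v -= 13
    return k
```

Transformed code:
def run(k):
    v -= v == m
    v = k[ix] * ix
    if 39 < k and k >= m:
        k += 36 + k
    width = [c for c in m if k >= 14]
    if width <= 14:
        width = m + v
        record(35)
    if v > 29 and 29 <= k:
        k = 36 // k
        process(width)
    k *= width % m
    k -= k % 1
    v -= 13
    return k

record(35)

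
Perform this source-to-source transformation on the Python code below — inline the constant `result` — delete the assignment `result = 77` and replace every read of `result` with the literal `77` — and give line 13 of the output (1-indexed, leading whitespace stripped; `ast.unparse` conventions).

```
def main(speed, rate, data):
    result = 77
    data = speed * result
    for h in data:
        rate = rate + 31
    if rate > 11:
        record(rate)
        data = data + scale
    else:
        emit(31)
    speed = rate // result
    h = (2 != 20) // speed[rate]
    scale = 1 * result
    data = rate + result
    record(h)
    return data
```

Transformed code:
def main(speed, rate, data):
    data = speed * 77
    for h in data:
        rate = rate + 31
    if rate > 11:
        record(rate)
        data = data + scale
    else:
        emit(31)
    speed = rate // 77
    h = (2 != 20) // speed[rate]
    scale = 1 * 77
    data = rate + 77
    record(h)
    return data

data = rate + 77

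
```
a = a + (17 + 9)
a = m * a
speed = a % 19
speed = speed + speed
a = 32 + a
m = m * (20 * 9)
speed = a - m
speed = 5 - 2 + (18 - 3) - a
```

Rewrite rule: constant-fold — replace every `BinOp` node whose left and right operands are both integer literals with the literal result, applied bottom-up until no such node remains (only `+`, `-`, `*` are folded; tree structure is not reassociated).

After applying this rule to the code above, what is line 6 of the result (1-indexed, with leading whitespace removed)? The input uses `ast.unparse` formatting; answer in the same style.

m = m * 180

Transformed code:
a = a + 26
a = m * a
speed = a % 19
speed = speed + speed
a = 32 + a
m = m * 180
speed = a - m
speed = 18 - a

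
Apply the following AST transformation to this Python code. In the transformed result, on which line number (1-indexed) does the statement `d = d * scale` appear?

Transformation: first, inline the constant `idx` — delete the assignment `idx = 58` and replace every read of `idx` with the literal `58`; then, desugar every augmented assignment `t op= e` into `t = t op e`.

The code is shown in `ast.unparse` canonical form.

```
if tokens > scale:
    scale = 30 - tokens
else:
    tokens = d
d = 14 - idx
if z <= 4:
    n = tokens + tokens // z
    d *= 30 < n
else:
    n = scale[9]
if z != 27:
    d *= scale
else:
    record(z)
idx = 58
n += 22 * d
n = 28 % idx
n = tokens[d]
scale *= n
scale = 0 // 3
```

Transformed code:
if tokens > scale:
    scale = 30 - tokens
else:
    tokens = d
d = 14 - 58
if z <= 4:
    n = tokens + tokens // z
    d = d * (30 < n)
else:
    n = scale[9]
if z != 27:
    d = d * scale
else:
    record(z)
n = n + 22 * d
n = 28 % 58
n = tokens[d]
scale = scale * n
scale = 0 // 3

12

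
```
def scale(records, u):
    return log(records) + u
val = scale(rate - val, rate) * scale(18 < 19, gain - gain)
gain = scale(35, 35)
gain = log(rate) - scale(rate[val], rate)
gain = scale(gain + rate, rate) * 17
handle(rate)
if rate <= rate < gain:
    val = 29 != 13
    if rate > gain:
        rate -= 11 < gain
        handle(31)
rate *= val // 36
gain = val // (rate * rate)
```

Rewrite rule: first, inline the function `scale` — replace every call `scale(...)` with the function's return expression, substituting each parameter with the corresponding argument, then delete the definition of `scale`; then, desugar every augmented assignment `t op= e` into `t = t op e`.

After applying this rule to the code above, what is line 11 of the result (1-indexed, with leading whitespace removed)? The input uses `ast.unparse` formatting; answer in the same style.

Transformed code:
val = (log(rate - val) + rate) * (log(18 < 19) + (gain - gain))
gain = log(35) + 35
gain = log(rate) - (log(rate[val]) + rate)
gain = (log(gain + rate) + rate) * 17
handle(rate)
if rate <= rate < gain:
    val = 29 != 13
    if rate > gain:
        rate = rate - (11 < gain)
        handle(31)
rate = rate * (val // 36)
gain = val // (rate * rate)

rate = rate * (val // 36)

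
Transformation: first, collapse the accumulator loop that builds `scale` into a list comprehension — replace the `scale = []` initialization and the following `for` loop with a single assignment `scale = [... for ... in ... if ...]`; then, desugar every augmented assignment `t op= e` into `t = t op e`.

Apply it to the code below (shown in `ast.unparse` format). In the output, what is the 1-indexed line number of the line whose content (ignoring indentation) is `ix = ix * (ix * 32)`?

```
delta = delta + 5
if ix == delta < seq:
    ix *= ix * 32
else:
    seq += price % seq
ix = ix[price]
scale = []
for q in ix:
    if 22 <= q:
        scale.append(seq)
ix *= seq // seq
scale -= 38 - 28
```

3

Transformed code:
delta = delta + 5
if ix == delta < seq:
    ix = ix * (ix * 32)
else:
    seq = seq + price % seq
ix = ix[price]
scale = [seq for q in ix if 22 <= q]
ix = ix * (seq // seq)
scale = scale - (38 - 28)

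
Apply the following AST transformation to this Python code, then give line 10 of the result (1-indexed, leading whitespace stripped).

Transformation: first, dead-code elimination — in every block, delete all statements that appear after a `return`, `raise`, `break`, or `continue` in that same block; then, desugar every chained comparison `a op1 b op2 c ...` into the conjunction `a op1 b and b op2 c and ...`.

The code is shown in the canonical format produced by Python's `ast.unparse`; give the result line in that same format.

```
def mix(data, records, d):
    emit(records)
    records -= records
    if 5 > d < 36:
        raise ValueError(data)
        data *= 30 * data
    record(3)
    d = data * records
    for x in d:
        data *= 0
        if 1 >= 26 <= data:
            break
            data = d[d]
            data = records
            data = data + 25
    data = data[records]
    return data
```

if 1 >= 26 and 26 <= data:

Transformed code:
def mix(data, records, d):
    emit(records)
    records -= records
    if 5 > d and d < 36:
        raise ValueError(data)
    record(3)
    d = data * records
    for x in d:
        data *= 0
        if 1 >= 26 and 26 <= data:
            break
    data = data[records]
    return data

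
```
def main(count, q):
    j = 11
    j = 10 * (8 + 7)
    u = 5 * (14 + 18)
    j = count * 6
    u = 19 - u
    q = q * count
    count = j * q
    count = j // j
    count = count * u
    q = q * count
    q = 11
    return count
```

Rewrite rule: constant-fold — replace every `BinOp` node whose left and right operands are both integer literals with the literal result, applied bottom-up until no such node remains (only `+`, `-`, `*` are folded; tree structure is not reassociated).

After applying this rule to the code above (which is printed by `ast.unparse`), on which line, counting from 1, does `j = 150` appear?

Transformed code:
def main(count, q):
    j = 11
    j = 150
    u = 160
    j = count * 6
    u = 19 - u
    q = q * count
    count = j * q
    count = j // j
    count = count * u
    q = q * count
    q = 11
    return count

3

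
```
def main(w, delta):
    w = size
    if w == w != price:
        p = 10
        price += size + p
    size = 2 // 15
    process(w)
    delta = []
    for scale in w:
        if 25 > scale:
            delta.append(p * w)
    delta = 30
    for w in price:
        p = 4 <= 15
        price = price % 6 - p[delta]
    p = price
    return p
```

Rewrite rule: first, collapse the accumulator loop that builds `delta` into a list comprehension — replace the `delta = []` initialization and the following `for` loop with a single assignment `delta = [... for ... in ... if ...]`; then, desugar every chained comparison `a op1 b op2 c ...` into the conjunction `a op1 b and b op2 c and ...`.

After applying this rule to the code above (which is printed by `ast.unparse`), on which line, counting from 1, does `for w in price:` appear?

Transformed code:
def main(w, delta):
    w = size
    if w == w and w != price:
        p = 10
        price += size + p
    size = 2 // 15
    process(w)
    delta = [p * w for scale in w if 25 > scale]
    delta = 30
    for w in price:
        p = 4 <= 15
        price = price % 6 - p[delta]
    p = price
    return p

10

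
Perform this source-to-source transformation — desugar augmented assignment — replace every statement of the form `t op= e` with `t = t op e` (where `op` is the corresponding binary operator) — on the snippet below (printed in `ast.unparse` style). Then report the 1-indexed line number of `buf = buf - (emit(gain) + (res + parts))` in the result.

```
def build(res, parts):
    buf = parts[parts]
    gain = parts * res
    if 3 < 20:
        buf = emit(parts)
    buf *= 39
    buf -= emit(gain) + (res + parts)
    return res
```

Transformed code:
def build(res, parts):
    buf = parts[parts]
    gain = parts * res
    if 3 < 20:
        buf = emit(parts)
    buf = buf * 39
    buf = buf - (emit(gain) + (res + parts))
    return res

7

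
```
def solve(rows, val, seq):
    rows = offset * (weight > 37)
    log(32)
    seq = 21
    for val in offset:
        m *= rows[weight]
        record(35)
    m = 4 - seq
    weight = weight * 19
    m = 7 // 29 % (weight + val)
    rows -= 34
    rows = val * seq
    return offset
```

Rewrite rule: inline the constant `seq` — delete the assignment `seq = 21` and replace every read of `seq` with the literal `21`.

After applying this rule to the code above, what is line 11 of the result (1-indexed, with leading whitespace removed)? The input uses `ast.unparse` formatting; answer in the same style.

rows = val * 21

Transformed code:
def solve(rows, val, seq):
    rows = offset * (weight > 37)
    log(32)
    for val in offset:
        m *= rows[weight]
        record(35)
    m = 4 - 21
    weight = weight * 19
    m = 7 // 29 % (weight + val)
    rows -= 34
    rows = val * 21
    return offset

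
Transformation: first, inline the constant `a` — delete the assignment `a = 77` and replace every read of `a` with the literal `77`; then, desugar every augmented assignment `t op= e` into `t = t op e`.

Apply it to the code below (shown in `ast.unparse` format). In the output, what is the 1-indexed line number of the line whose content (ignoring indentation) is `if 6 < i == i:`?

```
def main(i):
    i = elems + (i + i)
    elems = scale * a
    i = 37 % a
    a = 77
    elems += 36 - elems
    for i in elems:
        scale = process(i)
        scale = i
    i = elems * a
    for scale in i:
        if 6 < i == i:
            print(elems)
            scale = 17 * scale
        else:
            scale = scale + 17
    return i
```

Transformed code:
def main(i):
    i = elems + (i + i)
    elems = scale * 77
    i = 37 % 77
    elems = elems + (36 - elems)
    for i in elems:
        scale = process(i)
        scale = i
    i = elems * 77
    for scale in i:
        if 6 < i == i:
            print(elems)
            scale = 17 * scale
        else:
            scale = scale + 17
    return i

11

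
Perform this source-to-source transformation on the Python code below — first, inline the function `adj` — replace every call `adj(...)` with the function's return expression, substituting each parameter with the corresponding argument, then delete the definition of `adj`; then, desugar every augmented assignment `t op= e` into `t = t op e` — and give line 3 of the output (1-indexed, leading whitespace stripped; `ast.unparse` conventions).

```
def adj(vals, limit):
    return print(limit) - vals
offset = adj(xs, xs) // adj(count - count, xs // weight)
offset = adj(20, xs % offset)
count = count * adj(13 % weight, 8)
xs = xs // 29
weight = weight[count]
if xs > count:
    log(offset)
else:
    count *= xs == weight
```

count = count * (print(8) - 13 % weight)

Transformed code:
offset = (print(xs) - xs) // (print(xs // weight) - (count - count))
offset = print(xs % offset) - 20
count = count * (print(8) - 13 % weight)
xs = xs // 29
weight = weight[count]
if xs > count:
    log(offset)
else:
    count = count * (xs == weight)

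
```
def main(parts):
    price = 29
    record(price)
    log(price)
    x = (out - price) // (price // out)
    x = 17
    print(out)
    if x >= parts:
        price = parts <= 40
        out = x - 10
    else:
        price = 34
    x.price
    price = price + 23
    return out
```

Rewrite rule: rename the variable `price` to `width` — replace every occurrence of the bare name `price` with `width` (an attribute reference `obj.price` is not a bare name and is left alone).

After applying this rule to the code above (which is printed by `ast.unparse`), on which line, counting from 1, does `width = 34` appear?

Transformed code:
def main(parts):
    width = 29
    record(width)
    log(width)
    x = (out - width) // (width // out)
    x = 17
    print(out)
    if x >= parts:
        width = parts <= 40
        out = x - 10
    else:
        width = 34
    x.price
    width = width + 23
    return out

12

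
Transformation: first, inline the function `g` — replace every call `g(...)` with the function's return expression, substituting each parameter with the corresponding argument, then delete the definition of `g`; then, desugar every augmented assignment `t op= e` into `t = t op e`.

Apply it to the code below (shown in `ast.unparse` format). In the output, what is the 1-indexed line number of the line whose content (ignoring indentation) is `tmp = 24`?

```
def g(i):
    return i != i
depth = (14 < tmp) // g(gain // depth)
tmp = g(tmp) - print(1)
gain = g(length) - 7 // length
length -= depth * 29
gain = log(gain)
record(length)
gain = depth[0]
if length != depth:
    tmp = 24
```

Transformed code:
depth = (14 < tmp) // (gain // depth != gain // depth)
tmp = (tmp != tmp) - print(1)
gain = (length != length) - 7 // length
length = length - depth * 29
gain = log(gain)
record(length)
gain = depth[0]
if length != depth:
    tmp = 24

9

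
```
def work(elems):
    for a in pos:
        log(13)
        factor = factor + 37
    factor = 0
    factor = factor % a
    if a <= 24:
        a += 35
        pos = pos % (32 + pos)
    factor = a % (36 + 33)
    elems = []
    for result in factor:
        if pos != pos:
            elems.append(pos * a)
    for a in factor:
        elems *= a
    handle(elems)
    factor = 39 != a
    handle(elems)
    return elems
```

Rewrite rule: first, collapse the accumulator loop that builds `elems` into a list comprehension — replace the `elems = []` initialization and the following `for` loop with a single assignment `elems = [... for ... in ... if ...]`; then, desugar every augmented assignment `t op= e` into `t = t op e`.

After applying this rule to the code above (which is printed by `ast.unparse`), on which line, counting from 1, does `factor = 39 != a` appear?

15

Transformed code:
def work(elems):
    for a in pos:
        log(13)
        factor = factor + 37
    factor = 0
    factor = factor % a
    if a <= 24:
        a = a + 35
        pos = pos % (32 + pos)
    factor = a % (36 + 33)
    elems = [pos * a for result in factor if pos != pos]
    for a in factor:
        elems = elems * a
    handle(elems)
    factor = 39 != a
    handle(elems)
    return elems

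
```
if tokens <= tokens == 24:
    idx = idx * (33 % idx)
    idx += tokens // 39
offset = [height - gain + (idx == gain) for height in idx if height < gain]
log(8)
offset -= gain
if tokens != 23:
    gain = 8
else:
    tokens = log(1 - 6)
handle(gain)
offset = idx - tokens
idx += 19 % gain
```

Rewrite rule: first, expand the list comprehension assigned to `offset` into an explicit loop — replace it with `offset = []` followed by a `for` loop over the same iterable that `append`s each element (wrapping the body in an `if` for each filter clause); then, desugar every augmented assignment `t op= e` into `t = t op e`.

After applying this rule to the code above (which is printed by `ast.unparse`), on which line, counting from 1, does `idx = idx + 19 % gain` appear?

Transformed code:
if tokens <= tokens == 24:
    idx = idx * (33 % idx)
    idx = idx + tokens // 39
offset = []
for height in idx:
    if height < gain:
        offset.append(height - gain + (idx == gain))
log(8)
offset = offset - gain
if tokens != 23:
    gain = 8
else:
    tokens = log(1 - 6)
handle(gain)
offset = idx - tokens
idx = idx + 19 % gain

16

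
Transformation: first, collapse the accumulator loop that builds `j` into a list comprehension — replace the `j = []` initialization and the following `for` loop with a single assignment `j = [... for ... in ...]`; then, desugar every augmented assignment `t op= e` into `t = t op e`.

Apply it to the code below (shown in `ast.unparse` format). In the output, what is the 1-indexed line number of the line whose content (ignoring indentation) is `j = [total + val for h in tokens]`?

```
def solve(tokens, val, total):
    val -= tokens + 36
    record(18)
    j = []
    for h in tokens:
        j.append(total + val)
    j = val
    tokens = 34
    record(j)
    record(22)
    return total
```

4

Transformed code:
def solve(tokens, val, total):
    val = val - (tokens + 36)
    record(18)
    j = [total + val for h in tokens]
    j = val
    tokens = 34
    record(j)
    record(22)
    return total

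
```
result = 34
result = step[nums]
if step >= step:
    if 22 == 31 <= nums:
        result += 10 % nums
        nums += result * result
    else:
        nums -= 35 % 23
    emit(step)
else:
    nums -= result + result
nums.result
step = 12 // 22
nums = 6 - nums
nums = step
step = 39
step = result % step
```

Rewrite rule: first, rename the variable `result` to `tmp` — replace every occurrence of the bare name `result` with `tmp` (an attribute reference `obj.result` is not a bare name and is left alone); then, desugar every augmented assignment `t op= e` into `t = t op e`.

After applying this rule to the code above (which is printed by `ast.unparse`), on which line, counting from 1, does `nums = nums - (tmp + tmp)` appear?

11

Transformed code:
tmp = 34
tmp = step[nums]
if step >= step:
    if 22 == 31 <= nums:
        tmp = tmp + 10 % nums
        nums = nums + tmp * tmp
    else:
        nums = nums - 35 % 23
    emit(step)
else:
    nums = nums - (tmp + tmp)
nums.result
step = 12 // 22
nums = 6 - nums
nums = step
step = 39
step = tmp % step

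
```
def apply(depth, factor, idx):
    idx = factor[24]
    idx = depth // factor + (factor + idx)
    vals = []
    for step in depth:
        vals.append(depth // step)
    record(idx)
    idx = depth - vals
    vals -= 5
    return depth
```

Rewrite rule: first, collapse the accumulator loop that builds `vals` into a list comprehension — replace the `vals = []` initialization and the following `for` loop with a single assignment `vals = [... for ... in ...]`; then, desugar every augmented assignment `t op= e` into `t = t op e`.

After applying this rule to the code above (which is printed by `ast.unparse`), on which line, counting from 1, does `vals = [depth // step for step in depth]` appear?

4

Transformed code:
def apply(depth, factor, idx):
    idx = factor[24]
    idx = depth // factor + (factor + idx)
    vals = [depth // step for step in depth]
    record(idx)
    idx = depth - vals
    vals = vals - 5
    return depth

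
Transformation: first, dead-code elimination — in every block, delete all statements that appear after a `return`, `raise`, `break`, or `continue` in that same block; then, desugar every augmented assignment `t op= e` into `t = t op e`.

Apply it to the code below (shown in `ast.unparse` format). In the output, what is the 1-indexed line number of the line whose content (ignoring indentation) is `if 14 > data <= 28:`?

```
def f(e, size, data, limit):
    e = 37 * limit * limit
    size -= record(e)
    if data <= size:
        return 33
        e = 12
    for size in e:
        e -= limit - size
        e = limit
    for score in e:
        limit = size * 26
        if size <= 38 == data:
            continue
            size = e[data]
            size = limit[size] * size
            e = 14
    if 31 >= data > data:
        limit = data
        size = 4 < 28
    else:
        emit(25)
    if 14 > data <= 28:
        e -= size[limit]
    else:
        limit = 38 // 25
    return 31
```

18

Transformed code:
def f(e, size, data, limit):
    e = 37 * limit * limit
    size = size - record(e)
    if data <= size:
        return 33
    for size in e:
        e = e - (limit - size)
        e = limit
    for score in e:
        limit = size * 26
        if size <= 38 == data:
            continue
    if 31 >= data > data:
        limit = data
        size = 4 < 28
    else:
        emit(25)
    if 14 > data <= 28:
        e = e - size[limit]
    else:
        limit = 38 // 25
    return 31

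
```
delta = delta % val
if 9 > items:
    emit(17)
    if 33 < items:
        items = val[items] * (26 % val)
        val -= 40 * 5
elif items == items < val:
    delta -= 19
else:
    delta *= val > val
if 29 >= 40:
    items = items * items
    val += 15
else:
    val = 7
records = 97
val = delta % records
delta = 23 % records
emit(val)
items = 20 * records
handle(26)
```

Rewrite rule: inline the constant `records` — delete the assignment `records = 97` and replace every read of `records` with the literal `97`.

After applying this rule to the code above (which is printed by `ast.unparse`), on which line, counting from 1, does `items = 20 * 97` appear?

Transformed code:
delta = delta % val
if 9 > items:
    emit(17)
    if 33 < items:
        items = val[items] * (26 % val)
        val -= 40 * 5
elif items == items < val:
    delta -= 19
else:
    delta *= val > val
if 29 >= 40:
    items = items * items
    val += 15
else:
    val = 7
val = delta % 97
delta = 23 % 97
emit(val)
items = 20 * 97
handle(26)

19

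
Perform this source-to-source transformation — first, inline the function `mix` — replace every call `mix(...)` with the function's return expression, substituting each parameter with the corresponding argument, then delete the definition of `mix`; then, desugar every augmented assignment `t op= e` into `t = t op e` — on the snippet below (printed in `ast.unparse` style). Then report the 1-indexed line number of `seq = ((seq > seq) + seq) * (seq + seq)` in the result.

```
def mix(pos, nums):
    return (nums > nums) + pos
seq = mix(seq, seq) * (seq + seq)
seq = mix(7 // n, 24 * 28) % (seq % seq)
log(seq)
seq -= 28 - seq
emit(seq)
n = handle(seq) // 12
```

1

Transformed code:
seq = ((seq > seq) + seq) * (seq + seq)
seq = ((24 * 28 > 24 * 28) + 7 // n) % (seq % seq)
log(seq)
seq = seq - (28 - seq)
emit(seq)
n = handle(seq) // 12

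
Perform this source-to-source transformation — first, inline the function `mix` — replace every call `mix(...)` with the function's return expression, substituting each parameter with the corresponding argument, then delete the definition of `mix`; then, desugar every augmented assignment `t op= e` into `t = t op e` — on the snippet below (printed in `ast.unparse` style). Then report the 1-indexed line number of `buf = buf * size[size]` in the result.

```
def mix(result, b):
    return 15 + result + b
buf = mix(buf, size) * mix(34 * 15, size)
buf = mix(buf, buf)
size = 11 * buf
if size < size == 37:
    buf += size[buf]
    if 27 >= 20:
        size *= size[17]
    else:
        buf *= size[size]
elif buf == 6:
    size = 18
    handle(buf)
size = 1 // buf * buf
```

Transformed code:
buf = (15 + buf + size) * (15 + 34 * 15 + size)
buf = 15 + buf + buf
size = 11 * buf
if size < size == 37:
    buf = buf + size[buf]
    if 27 >= 20:
        size = size * size[17]
    else:
        buf = buf * size[size]
elif buf == 6:
    size = 18
    handle(buf)
size = 1 // buf * buf

9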